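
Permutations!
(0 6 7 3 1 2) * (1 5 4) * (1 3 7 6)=[1, 2, 0, 5, 3, 4, 6, 7]=(7)(0 1 2)(3 5 4)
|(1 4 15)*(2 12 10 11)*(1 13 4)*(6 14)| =12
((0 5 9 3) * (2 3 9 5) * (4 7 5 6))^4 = (9)(0 2 3) = [2, 1, 3, 0, 4, 5, 6, 7, 8, 9]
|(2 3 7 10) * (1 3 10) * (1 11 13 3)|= 4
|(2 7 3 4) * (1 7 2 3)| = 2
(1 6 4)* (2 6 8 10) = [0, 8, 6, 3, 1, 5, 4, 7, 10, 9, 2] = (1 8 10 2 6 4)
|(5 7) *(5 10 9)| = |(5 7 10 9)| = 4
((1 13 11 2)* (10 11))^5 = (13) = [0, 1, 2, 3, 4, 5, 6, 7, 8, 9, 10, 11, 12, 13]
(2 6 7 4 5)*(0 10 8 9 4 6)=(0 10 8 9 4 5 2)(6 7)=[10, 1, 0, 3, 5, 2, 7, 6, 9, 4, 8]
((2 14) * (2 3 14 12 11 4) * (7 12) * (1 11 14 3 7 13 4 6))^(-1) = (1 6 11)(2 4 13)(7 14 12) = [0, 6, 4, 3, 13, 5, 11, 14, 8, 9, 10, 1, 7, 2, 12]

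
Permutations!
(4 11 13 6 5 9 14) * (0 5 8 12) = (0 5 9 14 4 11 13 6 8 12) = [5, 1, 2, 3, 11, 9, 8, 7, 12, 14, 10, 13, 0, 6, 4]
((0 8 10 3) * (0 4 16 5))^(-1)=(0 5 16 4 3 10 8)=[5, 1, 2, 10, 3, 16, 6, 7, 0, 9, 8, 11, 12, 13, 14, 15, 4]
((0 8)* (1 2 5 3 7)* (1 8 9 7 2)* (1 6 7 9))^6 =(9)(0 1 6 7 8) =[1, 6, 2, 3, 4, 5, 7, 8, 0, 9]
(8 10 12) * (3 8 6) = (3 8 10 12 6) = [0, 1, 2, 8, 4, 5, 3, 7, 10, 9, 12, 11, 6]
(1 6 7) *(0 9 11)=(0 9 11)(1 6 7)=[9, 6, 2, 3, 4, 5, 7, 1, 8, 11, 10, 0]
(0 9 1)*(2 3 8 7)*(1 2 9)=(0 1)(2 3 8 7 9)=[1, 0, 3, 8, 4, 5, 6, 9, 7, 2]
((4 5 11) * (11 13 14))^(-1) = [0, 1, 2, 3, 11, 4, 6, 7, 8, 9, 10, 14, 12, 5, 13] = (4 11 14 13 5)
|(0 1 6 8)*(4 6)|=|(0 1 4 6 8)|=5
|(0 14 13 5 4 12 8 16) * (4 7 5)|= 14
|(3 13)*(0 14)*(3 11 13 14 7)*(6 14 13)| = |(0 7 3 13 11 6 14)| = 7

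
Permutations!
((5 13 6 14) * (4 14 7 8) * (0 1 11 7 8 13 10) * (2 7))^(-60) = (14) = [0, 1, 2, 3, 4, 5, 6, 7, 8, 9, 10, 11, 12, 13, 14]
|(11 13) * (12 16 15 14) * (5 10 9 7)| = 4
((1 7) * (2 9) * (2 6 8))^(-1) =(1 7)(2 8 6 9) =[0, 7, 8, 3, 4, 5, 9, 1, 6, 2]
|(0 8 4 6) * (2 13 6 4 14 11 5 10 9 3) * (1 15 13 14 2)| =|(0 8 2 14 11 5 10 9 3 1 15 13 6)| =13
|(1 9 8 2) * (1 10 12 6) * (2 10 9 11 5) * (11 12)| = 6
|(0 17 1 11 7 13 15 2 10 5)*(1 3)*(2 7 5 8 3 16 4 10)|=30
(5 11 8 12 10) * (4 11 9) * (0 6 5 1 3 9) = (0 6 5)(1 3 9 4 11 8 12 10) = [6, 3, 2, 9, 11, 0, 5, 7, 12, 4, 1, 8, 10]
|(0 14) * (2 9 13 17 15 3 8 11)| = 8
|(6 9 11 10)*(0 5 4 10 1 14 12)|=10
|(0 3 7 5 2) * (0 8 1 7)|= |(0 3)(1 7 5 2 8)|= 10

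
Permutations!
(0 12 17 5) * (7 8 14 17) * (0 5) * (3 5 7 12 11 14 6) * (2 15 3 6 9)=(0 11 14 17)(2 15 3 5 7 8 9)=[11, 1, 15, 5, 4, 7, 6, 8, 9, 2, 10, 14, 12, 13, 17, 3, 16, 0]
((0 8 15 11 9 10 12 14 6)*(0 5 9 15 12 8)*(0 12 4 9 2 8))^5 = (0 2)(4 14)(5 10)(6 9)(8 12)(11 15) = [2, 1, 0, 3, 14, 10, 9, 7, 12, 6, 5, 15, 8, 13, 4, 11]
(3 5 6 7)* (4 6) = [0, 1, 2, 5, 6, 4, 7, 3] = (3 5 4 6 7)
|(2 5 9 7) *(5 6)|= |(2 6 5 9 7)|= 5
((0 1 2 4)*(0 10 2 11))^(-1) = (0 11 1)(2 10 4) = [11, 0, 10, 3, 2, 5, 6, 7, 8, 9, 4, 1]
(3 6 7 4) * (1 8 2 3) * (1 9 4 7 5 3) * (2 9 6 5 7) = [0, 8, 1, 5, 6, 3, 7, 2, 9, 4] = (1 8 9 4 6 7 2)(3 5)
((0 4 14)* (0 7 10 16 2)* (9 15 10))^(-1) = (0 2 16 10 15 9 7 14 4) = [2, 1, 16, 3, 0, 5, 6, 14, 8, 7, 15, 11, 12, 13, 4, 9, 10]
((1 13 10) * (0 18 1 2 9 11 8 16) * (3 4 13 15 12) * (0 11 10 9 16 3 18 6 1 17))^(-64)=(0 17 18 12 15 1 6)(2 10 9 13 4 3 8 11 16)=[17, 6, 10, 8, 3, 5, 0, 7, 11, 13, 9, 16, 15, 4, 14, 1, 2, 18, 12]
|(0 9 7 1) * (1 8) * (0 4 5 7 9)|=|(9)(1 4 5 7 8)|=5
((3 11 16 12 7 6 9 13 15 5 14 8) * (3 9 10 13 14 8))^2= (3 16 7 10 15 8 14 11 12 6 13 5 9)= [0, 1, 2, 16, 4, 9, 13, 10, 14, 3, 15, 12, 6, 5, 11, 8, 7]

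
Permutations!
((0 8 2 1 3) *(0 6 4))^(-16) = (0 6 1 8 4 3 2) = [6, 8, 0, 2, 3, 5, 1, 7, 4]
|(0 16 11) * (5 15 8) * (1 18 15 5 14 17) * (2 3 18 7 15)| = 6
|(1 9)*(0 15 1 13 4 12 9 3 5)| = |(0 15 1 3 5)(4 12 9 13)| = 20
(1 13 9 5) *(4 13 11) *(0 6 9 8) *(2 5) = (0 6 9 2 5 1 11 4 13 8) = [6, 11, 5, 3, 13, 1, 9, 7, 0, 2, 10, 4, 12, 8]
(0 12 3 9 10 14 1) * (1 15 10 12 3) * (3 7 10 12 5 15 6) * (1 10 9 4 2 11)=(0 7 9 5 15 12 10 14 6 3 4 2 11 1)=[7, 0, 11, 4, 2, 15, 3, 9, 8, 5, 14, 1, 10, 13, 6, 12]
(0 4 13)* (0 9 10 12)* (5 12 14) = (0 4 13 9 10 14 5 12) = [4, 1, 2, 3, 13, 12, 6, 7, 8, 10, 14, 11, 0, 9, 5]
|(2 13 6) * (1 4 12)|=3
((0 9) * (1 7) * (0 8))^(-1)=[8, 7, 2, 3, 4, 5, 6, 1, 9, 0]=(0 8 9)(1 7)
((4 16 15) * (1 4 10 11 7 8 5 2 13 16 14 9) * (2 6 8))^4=[0, 1, 10, 3, 4, 6, 8, 15, 5, 9, 13, 16, 12, 11, 14, 2, 7]=(2 10 13 11 16 7 15)(5 6 8)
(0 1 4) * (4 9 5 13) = (0 1 9 5 13 4) = [1, 9, 2, 3, 0, 13, 6, 7, 8, 5, 10, 11, 12, 4]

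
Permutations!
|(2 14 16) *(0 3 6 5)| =|(0 3 6 5)(2 14 16)| =12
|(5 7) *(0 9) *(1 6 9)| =4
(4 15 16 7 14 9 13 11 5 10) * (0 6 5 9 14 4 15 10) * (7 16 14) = (16)(0 6 5)(4 10 15 14 7)(9 13 11) = [6, 1, 2, 3, 10, 0, 5, 4, 8, 13, 15, 9, 12, 11, 7, 14, 16]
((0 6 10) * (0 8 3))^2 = (0 10 3 6 8) = [10, 1, 2, 6, 4, 5, 8, 7, 0, 9, 3]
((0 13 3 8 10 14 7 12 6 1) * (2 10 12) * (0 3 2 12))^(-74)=(0 10 12 3 13 14 6 8 2 7 1)=[10, 0, 7, 13, 4, 5, 8, 1, 2, 9, 12, 11, 3, 14, 6]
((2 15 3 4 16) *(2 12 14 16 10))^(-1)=(2 10 4 3 15)(12 16 14)=[0, 1, 10, 15, 3, 5, 6, 7, 8, 9, 4, 11, 16, 13, 12, 2, 14]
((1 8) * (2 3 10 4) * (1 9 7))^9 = [0, 8, 3, 10, 2, 5, 6, 1, 9, 7, 4] = (1 8 9 7)(2 3 10 4)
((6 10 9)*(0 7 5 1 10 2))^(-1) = (0 2 6 9 10 1 5 7) = [2, 5, 6, 3, 4, 7, 9, 0, 8, 10, 1]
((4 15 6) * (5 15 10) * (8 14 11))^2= [0, 1, 2, 3, 5, 6, 10, 7, 11, 9, 15, 14, 12, 13, 8, 4]= (4 5 6 10 15)(8 11 14)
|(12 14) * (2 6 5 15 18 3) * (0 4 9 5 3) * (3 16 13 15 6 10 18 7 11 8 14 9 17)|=|(0 4 17 3 2 10 18)(5 6 16 13 15 7 11 8 14 12 9)|=77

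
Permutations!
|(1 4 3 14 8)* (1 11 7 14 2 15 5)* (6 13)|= |(1 4 3 2 15 5)(6 13)(7 14 8 11)|= 12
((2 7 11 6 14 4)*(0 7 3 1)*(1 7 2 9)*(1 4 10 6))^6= (14)= [0, 1, 2, 3, 4, 5, 6, 7, 8, 9, 10, 11, 12, 13, 14]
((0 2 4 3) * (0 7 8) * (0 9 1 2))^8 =(1 2 4 3 7 8 9) =[0, 2, 4, 7, 3, 5, 6, 8, 9, 1]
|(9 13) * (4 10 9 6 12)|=|(4 10 9 13 6 12)|=6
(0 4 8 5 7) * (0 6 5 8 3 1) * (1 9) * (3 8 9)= (0 4 8 9 1)(5 7 6)= [4, 0, 2, 3, 8, 7, 5, 6, 9, 1]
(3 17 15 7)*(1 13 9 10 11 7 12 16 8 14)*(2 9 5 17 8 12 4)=(1 13 5 17 15 4 2 9 10 11 7 3 8 14)(12 16)=[0, 13, 9, 8, 2, 17, 6, 3, 14, 10, 11, 7, 16, 5, 1, 4, 12, 15]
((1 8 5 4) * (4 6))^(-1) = [0, 4, 2, 3, 6, 8, 5, 7, 1] = (1 4 6 5 8)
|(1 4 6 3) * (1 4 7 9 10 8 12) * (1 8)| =|(1 7 9 10)(3 4 6)(8 12)| =12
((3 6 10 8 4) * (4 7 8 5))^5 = (10)(7 8) = [0, 1, 2, 3, 4, 5, 6, 8, 7, 9, 10]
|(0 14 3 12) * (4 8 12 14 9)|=|(0 9 4 8 12)(3 14)|=10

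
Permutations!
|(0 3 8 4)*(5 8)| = 5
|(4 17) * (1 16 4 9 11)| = |(1 16 4 17 9 11)| = 6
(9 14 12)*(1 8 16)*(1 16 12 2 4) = (16)(1 8 12 9 14 2 4) = [0, 8, 4, 3, 1, 5, 6, 7, 12, 14, 10, 11, 9, 13, 2, 15, 16]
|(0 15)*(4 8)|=|(0 15)(4 8)|=2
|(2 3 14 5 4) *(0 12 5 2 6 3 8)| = |(0 12 5 4 6 3 14 2 8)| = 9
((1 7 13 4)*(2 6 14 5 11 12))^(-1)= (1 4 13 7)(2 12 11 5 14 6)= [0, 4, 12, 3, 13, 14, 2, 1, 8, 9, 10, 5, 11, 7, 6]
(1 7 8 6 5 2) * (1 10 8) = (1 7)(2 10 8 6 5) = [0, 7, 10, 3, 4, 2, 5, 1, 6, 9, 8]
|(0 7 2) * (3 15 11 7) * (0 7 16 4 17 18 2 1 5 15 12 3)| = 10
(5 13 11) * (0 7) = (0 7)(5 13 11) = [7, 1, 2, 3, 4, 13, 6, 0, 8, 9, 10, 5, 12, 11]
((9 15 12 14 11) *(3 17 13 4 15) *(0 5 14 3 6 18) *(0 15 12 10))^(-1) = [10, 1, 2, 12, 13, 0, 9, 7, 8, 11, 15, 14, 4, 17, 5, 18, 16, 3, 6] = (0 10 15 18 6 9 11 14 5)(3 12 4 13 17)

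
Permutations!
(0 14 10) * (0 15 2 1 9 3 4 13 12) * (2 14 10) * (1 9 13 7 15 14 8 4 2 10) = (0 1 13 12)(2 9 3)(4 7 15 8)(10 14) = [1, 13, 9, 2, 7, 5, 6, 15, 4, 3, 14, 11, 0, 12, 10, 8]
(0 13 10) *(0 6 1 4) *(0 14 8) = [13, 4, 2, 3, 14, 5, 1, 7, 0, 9, 6, 11, 12, 10, 8] = (0 13 10 6 1 4 14 8)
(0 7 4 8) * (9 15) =(0 7 4 8)(9 15) =[7, 1, 2, 3, 8, 5, 6, 4, 0, 15, 10, 11, 12, 13, 14, 9]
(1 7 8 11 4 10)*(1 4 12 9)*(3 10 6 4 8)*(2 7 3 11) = [0, 3, 7, 10, 6, 5, 4, 11, 2, 1, 8, 12, 9] = (1 3 10 8 2 7 11 12 9)(4 6)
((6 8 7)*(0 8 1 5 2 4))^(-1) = (0 4 2 5 1 6 7 8) = [4, 6, 5, 3, 2, 1, 7, 8, 0]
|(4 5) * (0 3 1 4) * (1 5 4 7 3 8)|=|(0 8 1 7 3 5)|=6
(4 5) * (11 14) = [0, 1, 2, 3, 5, 4, 6, 7, 8, 9, 10, 14, 12, 13, 11] = (4 5)(11 14)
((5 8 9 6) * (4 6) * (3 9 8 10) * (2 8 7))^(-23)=[0, 1, 8, 9, 6, 10, 5, 2, 7, 4, 3]=(2 8 7)(3 9 4 6 5 10)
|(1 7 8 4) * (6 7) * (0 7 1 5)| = 10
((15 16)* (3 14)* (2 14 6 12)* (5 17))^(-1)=(2 12 6 3 14)(5 17)(15 16)=[0, 1, 12, 14, 4, 17, 3, 7, 8, 9, 10, 11, 6, 13, 2, 16, 15, 5]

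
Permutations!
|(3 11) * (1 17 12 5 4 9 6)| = |(1 17 12 5 4 9 6)(3 11)| = 14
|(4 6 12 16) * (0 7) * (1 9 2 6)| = |(0 7)(1 9 2 6 12 16 4)| = 14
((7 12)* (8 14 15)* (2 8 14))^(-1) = (2 8)(7 12)(14 15) = [0, 1, 8, 3, 4, 5, 6, 12, 2, 9, 10, 11, 7, 13, 15, 14]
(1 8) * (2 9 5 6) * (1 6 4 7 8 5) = (1 5 4 7 8 6 2 9) = [0, 5, 9, 3, 7, 4, 2, 8, 6, 1]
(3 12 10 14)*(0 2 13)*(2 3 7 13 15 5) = [3, 1, 15, 12, 4, 2, 6, 13, 8, 9, 14, 11, 10, 0, 7, 5] = (0 3 12 10 14 7 13)(2 15 5)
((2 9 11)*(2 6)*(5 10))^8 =(11) =[0, 1, 2, 3, 4, 5, 6, 7, 8, 9, 10, 11]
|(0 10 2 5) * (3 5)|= 5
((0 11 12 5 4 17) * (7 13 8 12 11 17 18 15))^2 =(4 15 13 12)(5 18 7 8) =[0, 1, 2, 3, 15, 18, 6, 8, 5, 9, 10, 11, 4, 12, 14, 13, 16, 17, 7]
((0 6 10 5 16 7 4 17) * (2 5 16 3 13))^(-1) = (0 17 4 7 16 10 6)(2 13 3 5) = [17, 1, 13, 5, 7, 2, 0, 16, 8, 9, 6, 11, 12, 3, 14, 15, 10, 4]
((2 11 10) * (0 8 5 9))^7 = [9, 1, 11, 3, 4, 8, 6, 7, 0, 5, 2, 10] = (0 9 5 8)(2 11 10)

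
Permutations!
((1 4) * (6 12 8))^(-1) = (1 4)(6 8 12) = [0, 4, 2, 3, 1, 5, 8, 7, 12, 9, 10, 11, 6]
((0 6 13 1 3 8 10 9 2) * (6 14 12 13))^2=(0 12 1 8 9)(2 14 13 3 10)=[12, 8, 14, 10, 4, 5, 6, 7, 9, 0, 2, 11, 1, 3, 13]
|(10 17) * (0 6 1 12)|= |(0 6 1 12)(10 17)|= 4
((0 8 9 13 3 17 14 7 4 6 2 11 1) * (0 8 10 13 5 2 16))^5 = (0 14)(1 11 2 5 9 8)(3 6)(4 13)(7 10)(16 17) = [14, 11, 5, 6, 13, 9, 3, 10, 1, 8, 7, 2, 12, 4, 0, 15, 17, 16]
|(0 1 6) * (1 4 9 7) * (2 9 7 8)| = 15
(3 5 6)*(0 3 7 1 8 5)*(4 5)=(0 3)(1 8 4 5 6 7)=[3, 8, 2, 0, 5, 6, 7, 1, 4]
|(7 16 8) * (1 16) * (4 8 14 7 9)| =|(1 16 14 7)(4 8 9)| =12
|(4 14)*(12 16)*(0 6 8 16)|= |(0 6 8 16 12)(4 14)|= 10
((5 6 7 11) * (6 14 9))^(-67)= (5 11 7 6 9 14)= [0, 1, 2, 3, 4, 11, 9, 6, 8, 14, 10, 7, 12, 13, 5]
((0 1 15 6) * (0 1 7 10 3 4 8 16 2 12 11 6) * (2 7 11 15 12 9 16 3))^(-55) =(16)(0 15 12 1 6 11)(3 8 4) =[15, 6, 2, 8, 3, 5, 11, 7, 4, 9, 10, 0, 1, 13, 14, 12, 16]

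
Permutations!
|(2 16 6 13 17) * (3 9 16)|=|(2 3 9 16 6 13 17)|=7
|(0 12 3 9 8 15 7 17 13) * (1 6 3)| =11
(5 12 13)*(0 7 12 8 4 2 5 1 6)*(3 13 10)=(0 7 12 10 3 13 1 6)(2 5 8 4)=[7, 6, 5, 13, 2, 8, 0, 12, 4, 9, 3, 11, 10, 1]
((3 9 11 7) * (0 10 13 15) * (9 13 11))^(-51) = [13, 1, 2, 11, 4, 5, 6, 10, 8, 9, 15, 0, 12, 7, 14, 3] = (0 13 7 10 15 3 11)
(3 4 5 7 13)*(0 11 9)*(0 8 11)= [0, 1, 2, 4, 5, 7, 6, 13, 11, 8, 10, 9, 12, 3]= (3 4 5 7 13)(8 11 9)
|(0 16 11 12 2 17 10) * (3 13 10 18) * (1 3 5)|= 12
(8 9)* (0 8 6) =[8, 1, 2, 3, 4, 5, 0, 7, 9, 6] =(0 8 9 6)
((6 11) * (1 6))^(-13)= (1 11 6)= [0, 11, 2, 3, 4, 5, 1, 7, 8, 9, 10, 6]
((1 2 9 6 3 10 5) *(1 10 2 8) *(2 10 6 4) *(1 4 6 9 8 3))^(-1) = (1 6 9 5 10 3)(2 4 8) = [0, 6, 4, 1, 8, 10, 9, 7, 2, 5, 3]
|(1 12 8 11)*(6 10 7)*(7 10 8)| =|(1 12 7 6 8 11)| =6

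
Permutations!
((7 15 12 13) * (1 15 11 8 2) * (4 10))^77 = (1 11 12 2 7 15 8 13)(4 10) = [0, 11, 7, 3, 10, 5, 6, 15, 13, 9, 4, 12, 2, 1, 14, 8]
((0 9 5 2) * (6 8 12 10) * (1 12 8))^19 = [2, 6, 5, 3, 4, 9, 10, 7, 8, 0, 12, 11, 1] = (0 2 5 9)(1 6 10 12)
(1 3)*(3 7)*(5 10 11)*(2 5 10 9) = (1 7 3)(2 5 9)(10 11) = [0, 7, 5, 1, 4, 9, 6, 3, 8, 2, 11, 10]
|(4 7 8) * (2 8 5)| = |(2 8 4 7 5)| = 5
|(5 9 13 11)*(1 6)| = |(1 6)(5 9 13 11)| = 4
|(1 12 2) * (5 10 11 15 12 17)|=8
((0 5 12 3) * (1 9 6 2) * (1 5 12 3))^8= (12)= [0, 1, 2, 3, 4, 5, 6, 7, 8, 9, 10, 11, 12]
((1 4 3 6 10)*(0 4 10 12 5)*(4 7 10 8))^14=(0 8 12 10 3)(1 6 7 4 5)=[8, 6, 2, 0, 5, 1, 7, 4, 12, 9, 3, 11, 10]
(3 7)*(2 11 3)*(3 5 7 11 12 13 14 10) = (2 12 13 14 10 3 11 5 7) = [0, 1, 12, 11, 4, 7, 6, 2, 8, 9, 3, 5, 13, 14, 10]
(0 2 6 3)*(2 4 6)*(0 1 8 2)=(0 4 6 3 1 8 2)=[4, 8, 0, 1, 6, 5, 3, 7, 2]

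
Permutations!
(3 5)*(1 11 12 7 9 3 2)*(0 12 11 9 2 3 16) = (0 12 7 2 1 9 16)(3 5) = [12, 9, 1, 5, 4, 3, 6, 2, 8, 16, 10, 11, 7, 13, 14, 15, 0]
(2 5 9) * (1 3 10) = (1 3 10)(2 5 9) = [0, 3, 5, 10, 4, 9, 6, 7, 8, 2, 1]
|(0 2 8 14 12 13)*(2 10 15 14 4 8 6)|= |(0 10 15 14 12 13)(2 6)(4 8)|= 6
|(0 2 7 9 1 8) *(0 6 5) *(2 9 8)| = 8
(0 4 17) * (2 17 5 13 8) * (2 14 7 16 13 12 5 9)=(0 4 9 2 17)(5 12)(7 16 13 8 14)=[4, 1, 17, 3, 9, 12, 6, 16, 14, 2, 10, 11, 5, 8, 7, 15, 13, 0]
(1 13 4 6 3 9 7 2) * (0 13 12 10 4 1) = [13, 12, 0, 9, 6, 5, 3, 2, 8, 7, 4, 11, 10, 1] = (0 13 1 12 10 4 6 3 9 7 2)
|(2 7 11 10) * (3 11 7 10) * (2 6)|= 6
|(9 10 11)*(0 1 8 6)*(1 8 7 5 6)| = 6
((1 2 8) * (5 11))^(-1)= [0, 8, 1, 3, 4, 11, 6, 7, 2, 9, 10, 5]= (1 8 2)(5 11)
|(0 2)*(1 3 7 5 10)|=10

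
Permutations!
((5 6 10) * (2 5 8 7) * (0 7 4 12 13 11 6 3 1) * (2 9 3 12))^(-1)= (0 1 3 9 7)(2 4 8 10 6 11 13 12 5)= [1, 3, 4, 9, 8, 2, 11, 0, 10, 7, 6, 13, 5, 12]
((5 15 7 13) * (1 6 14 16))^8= [0, 1, 2, 3, 4, 5, 6, 7, 8, 9, 10, 11, 12, 13, 14, 15, 16]= (16)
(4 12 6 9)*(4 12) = (6 9 12) = [0, 1, 2, 3, 4, 5, 9, 7, 8, 12, 10, 11, 6]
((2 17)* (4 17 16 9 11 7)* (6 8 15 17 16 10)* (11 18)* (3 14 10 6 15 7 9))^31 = [0, 1, 15, 4, 8, 5, 17, 6, 2, 18, 3, 9, 12, 13, 16, 14, 7, 10, 11] = (2 15 14 16 7 6 17 10 3 4 8)(9 18 11)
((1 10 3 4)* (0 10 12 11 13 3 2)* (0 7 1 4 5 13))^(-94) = (0 1 10 12 2 11 7)(3 13 5) = [1, 10, 11, 13, 4, 3, 6, 0, 8, 9, 12, 7, 2, 5]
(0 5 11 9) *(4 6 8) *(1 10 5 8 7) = [8, 10, 2, 3, 6, 11, 7, 1, 4, 0, 5, 9] = (0 8 4 6 7 1 10 5 11 9)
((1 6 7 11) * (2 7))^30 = [0, 1, 2, 3, 4, 5, 6, 7, 8, 9, 10, 11] = (11)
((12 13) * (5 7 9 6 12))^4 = (5 12 9)(6 7 13) = [0, 1, 2, 3, 4, 12, 7, 13, 8, 5, 10, 11, 9, 6]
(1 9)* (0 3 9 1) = (0 3 9) = [3, 1, 2, 9, 4, 5, 6, 7, 8, 0]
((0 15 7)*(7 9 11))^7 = (0 9 7 15 11) = [9, 1, 2, 3, 4, 5, 6, 15, 8, 7, 10, 0, 12, 13, 14, 11]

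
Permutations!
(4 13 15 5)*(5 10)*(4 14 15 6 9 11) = (4 13 6 9 11)(5 14 15 10) = [0, 1, 2, 3, 13, 14, 9, 7, 8, 11, 5, 4, 12, 6, 15, 10]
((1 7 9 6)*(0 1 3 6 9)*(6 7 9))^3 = (0 6)(1 3)(7 9) = [6, 3, 2, 1, 4, 5, 0, 9, 8, 7]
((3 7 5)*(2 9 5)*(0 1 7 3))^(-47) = (0 1 7 2 9 5) = [1, 7, 9, 3, 4, 0, 6, 2, 8, 5]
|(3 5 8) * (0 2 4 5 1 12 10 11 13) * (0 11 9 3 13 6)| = 40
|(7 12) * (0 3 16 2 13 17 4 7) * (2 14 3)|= 21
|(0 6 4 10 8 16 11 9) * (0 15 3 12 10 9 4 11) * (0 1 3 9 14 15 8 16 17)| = 45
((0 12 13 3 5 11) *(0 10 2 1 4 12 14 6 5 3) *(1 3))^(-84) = (14) = [0, 1, 2, 3, 4, 5, 6, 7, 8, 9, 10, 11, 12, 13, 14]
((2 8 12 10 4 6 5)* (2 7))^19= (2 10 5 8 4 7 12 6)= [0, 1, 10, 3, 7, 8, 2, 12, 4, 9, 5, 11, 6]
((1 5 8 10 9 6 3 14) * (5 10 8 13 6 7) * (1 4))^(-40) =[0, 1, 2, 3, 4, 5, 6, 7, 8, 9, 10, 11, 12, 13, 14] =(14)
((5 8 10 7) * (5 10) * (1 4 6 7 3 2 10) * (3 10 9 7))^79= (10)(1 6 2 7 4 3 9)(5 8)= [0, 6, 7, 9, 3, 8, 2, 4, 5, 1, 10]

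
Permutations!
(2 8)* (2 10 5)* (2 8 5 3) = (2 5 8 10 3) = [0, 1, 5, 2, 4, 8, 6, 7, 10, 9, 3]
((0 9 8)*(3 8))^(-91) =[9, 1, 2, 8, 4, 5, 6, 7, 0, 3] =(0 9 3 8)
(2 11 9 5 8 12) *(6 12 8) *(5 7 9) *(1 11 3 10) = (1 11 5 6 12 2 3 10)(7 9) = [0, 11, 3, 10, 4, 6, 12, 9, 8, 7, 1, 5, 2]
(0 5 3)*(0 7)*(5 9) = (0 9 5 3 7) = [9, 1, 2, 7, 4, 3, 6, 0, 8, 5]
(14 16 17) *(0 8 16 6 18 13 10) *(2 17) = (0 8 16 2 17 14 6 18 13 10) = [8, 1, 17, 3, 4, 5, 18, 7, 16, 9, 0, 11, 12, 10, 6, 15, 2, 14, 13]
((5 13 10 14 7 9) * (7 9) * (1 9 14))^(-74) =[0, 9, 2, 3, 4, 13, 6, 7, 8, 5, 1, 11, 12, 10, 14] =(14)(1 9 5 13 10)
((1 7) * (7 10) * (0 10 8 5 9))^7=[0, 1, 2, 3, 4, 5, 6, 7, 8, 9, 10]=(10)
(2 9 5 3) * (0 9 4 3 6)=(0 9 5 6)(2 4 3)=[9, 1, 4, 2, 3, 6, 0, 7, 8, 5]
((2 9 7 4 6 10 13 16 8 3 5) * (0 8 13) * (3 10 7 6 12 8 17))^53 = [9, 1, 12, 7, 17, 4, 10, 0, 5, 8, 2, 11, 3, 16, 14, 15, 13, 6] = (0 9 8 5 4 17 6 10 2 12 3 7)(13 16)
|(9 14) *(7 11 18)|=6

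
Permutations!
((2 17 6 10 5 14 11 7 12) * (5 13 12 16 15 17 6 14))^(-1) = (2 12 13 10 6)(7 11 14 17 15 16) = [0, 1, 12, 3, 4, 5, 2, 11, 8, 9, 6, 14, 13, 10, 17, 16, 7, 15]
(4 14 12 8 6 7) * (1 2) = (1 2)(4 14 12 8 6 7) = [0, 2, 1, 3, 14, 5, 7, 4, 6, 9, 10, 11, 8, 13, 12]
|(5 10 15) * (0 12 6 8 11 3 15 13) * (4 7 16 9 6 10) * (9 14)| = 44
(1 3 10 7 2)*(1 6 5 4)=(1 3 10 7 2 6 5 4)=[0, 3, 6, 10, 1, 4, 5, 2, 8, 9, 7]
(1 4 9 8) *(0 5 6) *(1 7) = (0 5 6)(1 4 9 8 7) = [5, 4, 2, 3, 9, 6, 0, 1, 7, 8]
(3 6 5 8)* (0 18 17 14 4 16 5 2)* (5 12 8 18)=(0 5 18 17 14 4 16 12 8 3 6 2)=[5, 1, 0, 6, 16, 18, 2, 7, 3, 9, 10, 11, 8, 13, 4, 15, 12, 14, 17]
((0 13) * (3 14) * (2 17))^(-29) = [13, 1, 17, 14, 4, 5, 6, 7, 8, 9, 10, 11, 12, 0, 3, 15, 16, 2] = (0 13)(2 17)(3 14)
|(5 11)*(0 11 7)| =4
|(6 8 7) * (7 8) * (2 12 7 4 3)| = 6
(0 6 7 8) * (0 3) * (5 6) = [5, 1, 2, 0, 4, 6, 7, 8, 3] = (0 5 6 7 8 3)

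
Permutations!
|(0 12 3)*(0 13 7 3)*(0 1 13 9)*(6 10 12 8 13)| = |(0 8 13 7 3 9)(1 6 10 12)| = 12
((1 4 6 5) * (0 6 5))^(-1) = (0 6)(1 5 4) = [6, 5, 2, 3, 1, 4, 0]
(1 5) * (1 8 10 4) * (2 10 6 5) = (1 2 10 4)(5 8 6) = [0, 2, 10, 3, 1, 8, 5, 7, 6, 9, 4]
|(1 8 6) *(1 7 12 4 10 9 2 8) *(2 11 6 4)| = 9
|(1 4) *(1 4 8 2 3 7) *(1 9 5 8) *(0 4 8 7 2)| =|(0 4 8)(2 3)(5 7 9)| =6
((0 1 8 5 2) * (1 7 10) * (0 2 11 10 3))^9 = (1 10 11 5 8) = [0, 10, 2, 3, 4, 8, 6, 7, 1, 9, 11, 5]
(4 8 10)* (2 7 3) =(2 7 3)(4 8 10) =[0, 1, 7, 2, 8, 5, 6, 3, 10, 9, 4]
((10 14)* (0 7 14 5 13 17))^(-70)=(17)=[0, 1, 2, 3, 4, 5, 6, 7, 8, 9, 10, 11, 12, 13, 14, 15, 16, 17]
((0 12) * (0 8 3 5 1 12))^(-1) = (1 5 3 8 12) = [0, 5, 2, 8, 4, 3, 6, 7, 12, 9, 10, 11, 1]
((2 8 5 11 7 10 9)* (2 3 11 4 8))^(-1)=(3 9 10 7 11)(4 5 8)=[0, 1, 2, 9, 5, 8, 6, 11, 4, 10, 7, 3]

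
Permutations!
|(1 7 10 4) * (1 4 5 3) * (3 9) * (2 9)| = 7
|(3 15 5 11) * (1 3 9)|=|(1 3 15 5 11 9)|=6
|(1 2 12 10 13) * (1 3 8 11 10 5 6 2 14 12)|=|(1 14 12 5 6 2)(3 8 11 10 13)|=30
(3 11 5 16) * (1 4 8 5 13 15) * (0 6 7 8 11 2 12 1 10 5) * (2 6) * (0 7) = [2, 4, 12, 6, 11, 16, 0, 8, 7, 9, 5, 13, 1, 15, 14, 10, 3] = (0 2 12 1 4 11 13 15 10 5 16 3 6)(7 8)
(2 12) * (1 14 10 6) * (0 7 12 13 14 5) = (0 7 12 2 13 14 10 6 1 5) = [7, 5, 13, 3, 4, 0, 1, 12, 8, 9, 6, 11, 2, 14, 10]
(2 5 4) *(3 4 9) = (2 5 9 3 4) = [0, 1, 5, 4, 2, 9, 6, 7, 8, 3]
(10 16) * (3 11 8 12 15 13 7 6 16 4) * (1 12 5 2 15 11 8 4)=[0, 12, 15, 8, 3, 2, 16, 6, 5, 9, 1, 4, 11, 7, 14, 13, 10]=(1 12 11 4 3 8 5 2 15 13 7 6 16 10)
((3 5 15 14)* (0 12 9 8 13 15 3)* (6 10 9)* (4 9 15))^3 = (0 10)(3 5)(4 13 8 9)(6 14)(12 15) = [10, 1, 2, 5, 13, 3, 14, 7, 9, 4, 0, 11, 15, 8, 6, 12]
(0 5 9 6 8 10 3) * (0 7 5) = [0, 1, 2, 7, 4, 9, 8, 5, 10, 6, 3] = (3 7 5 9 6 8 10)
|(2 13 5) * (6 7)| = 6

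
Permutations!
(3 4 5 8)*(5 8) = (3 4 8) = [0, 1, 2, 4, 8, 5, 6, 7, 3]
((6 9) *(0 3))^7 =[3, 1, 2, 0, 4, 5, 9, 7, 8, 6] =(0 3)(6 9)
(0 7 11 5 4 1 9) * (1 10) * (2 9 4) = (0 7 11 5 2 9)(1 4 10) = [7, 4, 9, 3, 10, 2, 6, 11, 8, 0, 1, 5]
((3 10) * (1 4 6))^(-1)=(1 6 4)(3 10)=[0, 6, 2, 10, 1, 5, 4, 7, 8, 9, 3]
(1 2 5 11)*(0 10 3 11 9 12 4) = (0 10 3 11 1 2 5 9 12 4) = [10, 2, 5, 11, 0, 9, 6, 7, 8, 12, 3, 1, 4]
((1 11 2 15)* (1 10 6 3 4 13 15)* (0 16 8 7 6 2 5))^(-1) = (0 5 11 1 2 10 15 13 4 3 6 7 8 16) = [5, 2, 10, 6, 3, 11, 7, 8, 16, 9, 15, 1, 12, 4, 14, 13, 0]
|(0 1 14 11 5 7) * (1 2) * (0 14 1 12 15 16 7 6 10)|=11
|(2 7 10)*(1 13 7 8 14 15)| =|(1 13 7 10 2 8 14 15)| =8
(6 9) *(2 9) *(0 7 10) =(0 7 10)(2 9 6) =[7, 1, 9, 3, 4, 5, 2, 10, 8, 6, 0]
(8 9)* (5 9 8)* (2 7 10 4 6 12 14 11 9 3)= [0, 1, 7, 2, 6, 3, 12, 10, 8, 5, 4, 9, 14, 13, 11]= (2 7 10 4 6 12 14 11 9 5 3)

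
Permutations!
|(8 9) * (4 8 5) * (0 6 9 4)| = |(0 6 9 5)(4 8)| = 4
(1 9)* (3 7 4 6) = (1 9)(3 7 4 6) = [0, 9, 2, 7, 6, 5, 3, 4, 8, 1]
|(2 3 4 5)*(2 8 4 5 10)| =|(2 3 5 8 4 10)| =6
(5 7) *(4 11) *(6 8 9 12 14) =(4 11)(5 7)(6 8 9 12 14) =[0, 1, 2, 3, 11, 7, 8, 5, 9, 12, 10, 4, 14, 13, 6]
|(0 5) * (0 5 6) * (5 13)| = 2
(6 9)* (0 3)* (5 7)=(0 3)(5 7)(6 9)=[3, 1, 2, 0, 4, 7, 9, 5, 8, 6]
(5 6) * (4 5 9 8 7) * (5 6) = (4 6 9 8 7) = [0, 1, 2, 3, 6, 5, 9, 4, 7, 8]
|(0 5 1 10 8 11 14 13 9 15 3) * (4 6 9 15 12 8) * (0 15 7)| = |(0 5 1 10 4 6 9 12 8 11 14 13 7)(3 15)| = 26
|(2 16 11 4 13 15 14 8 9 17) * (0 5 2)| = |(0 5 2 16 11 4 13 15 14 8 9 17)| = 12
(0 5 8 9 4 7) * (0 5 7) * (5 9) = (0 7 9 4)(5 8) = [7, 1, 2, 3, 0, 8, 6, 9, 5, 4]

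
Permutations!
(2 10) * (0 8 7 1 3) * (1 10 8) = (0 1 3)(2 8 7 10) = [1, 3, 8, 0, 4, 5, 6, 10, 7, 9, 2]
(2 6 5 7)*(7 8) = (2 6 5 8 7) = [0, 1, 6, 3, 4, 8, 5, 2, 7]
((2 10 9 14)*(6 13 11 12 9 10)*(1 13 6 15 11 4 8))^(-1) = [0, 8, 14, 3, 13, 5, 6, 7, 4, 12, 10, 15, 11, 1, 9, 2] = (1 8 4 13)(2 14 9 12 11 15)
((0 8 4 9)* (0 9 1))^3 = [1, 4, 2, 3, 8, 5, 6, 7, 0, 9] = (9)(0 1 4 8)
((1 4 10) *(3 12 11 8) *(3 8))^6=(12)=[0, 1, 2, 3, 4, 5, 6, 7, 8, 9, 10, 11, 12]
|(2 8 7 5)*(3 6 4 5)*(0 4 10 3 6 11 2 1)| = 28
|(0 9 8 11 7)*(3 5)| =|(0 9 8 11 7)(3 5)| =10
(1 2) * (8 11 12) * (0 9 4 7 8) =(0 9 4 7 8 11 12)(1 2) =[9, 2, 1, 3, 7, 5, 6, 8, 11, 4, 10, 12, 0]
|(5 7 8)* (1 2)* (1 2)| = 3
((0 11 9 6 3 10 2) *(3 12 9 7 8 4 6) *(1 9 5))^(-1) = (0 2 10 3 9 1 5 12 6 4 8 7 11) = [2, 5, 10, 9, 8, 12, 4, 11, 7, 1, 3, 0, 6]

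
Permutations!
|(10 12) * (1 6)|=|(1 6)(10 12)|=2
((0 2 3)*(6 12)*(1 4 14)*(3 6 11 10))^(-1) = (0 3 10 11 12 6 2)(1 14 4) = [3, 14, 0, 10, 1, 5, 2, 7, 8, 9, 11, 12, 6, 13, 4]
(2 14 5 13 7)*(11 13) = (2 14 5 11 13 7) = [0, 1, 14, 3, 4, 11, 6, 2, 8, 9, 10, 13, 12, 7, 5]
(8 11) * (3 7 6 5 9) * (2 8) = (2 8 11)(3 7 6 5 9) = [0, 1, 8, 7, 4, 9, 5, 6, 11, 3, 10, 2]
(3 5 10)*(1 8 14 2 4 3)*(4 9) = (1 8 14 2 9 4 3 5 10) = [0, 8, 9, 5, 3, 10, 6, 7, 14, 4, 1, 11, 12, 13, 2]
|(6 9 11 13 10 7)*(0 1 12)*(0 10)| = 9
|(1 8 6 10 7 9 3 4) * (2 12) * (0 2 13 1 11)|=13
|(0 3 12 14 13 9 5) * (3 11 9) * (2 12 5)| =9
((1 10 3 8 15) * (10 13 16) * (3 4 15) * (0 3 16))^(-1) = (0 13 1 15 4 10 16 8 3) = [13, 15, 2, 0, 10, 5, 6, 7, 3, 9, 16, 11, 12, 1, 14, 4, 8]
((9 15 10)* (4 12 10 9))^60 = (15) = [0, 1, 2, 3, 4, 5, 6, 7, 8, 9, 10, 11, 12, 13, 14, 15]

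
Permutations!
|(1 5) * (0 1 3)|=4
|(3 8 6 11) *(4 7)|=4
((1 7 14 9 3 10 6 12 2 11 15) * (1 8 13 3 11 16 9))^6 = [0, 1, 13, 9, 4, 5, 15, 7, 2, 10, 11, 6, 8, 16, 14, 12, 3] = (2 13 16 3 9 10 11 6 15 12 8)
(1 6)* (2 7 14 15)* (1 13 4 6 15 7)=(1 15 2)(4 6 13)(7 14)=[0, 15, 1, 3, 6, 5, 13, 14, 8, 9, 10, 11, 12, 4, 7, 2]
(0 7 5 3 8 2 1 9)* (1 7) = (0 1 9)(2 7 5 3 8) = [1, 9, 7, 8, 4, 3, 6, 5, 2, 0]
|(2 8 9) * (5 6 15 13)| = |(2 8 9)(5 6 15 13)| = 12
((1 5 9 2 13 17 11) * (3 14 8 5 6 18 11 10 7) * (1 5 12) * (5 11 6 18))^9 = (1 7 9 12 10 5 8 17 6 14 13 18 3 2) = [0, 7, 1, 2, 4, 8, 14, 9, 17, 12, 5, 11, 10, 18, 13, 15, 16, 6, 3]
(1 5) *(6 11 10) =[0, 5, 2, 3, 4, 1, 11, 7, 8, 9, 6, 10] =(1 5)(6 11 10)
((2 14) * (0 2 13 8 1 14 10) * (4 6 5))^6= [0, 13, 2, 3, 4, 5, 6, 7, 14, 9, 10, 11, 12, 1, 8]= (1 13)(8 14)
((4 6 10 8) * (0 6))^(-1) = (0 4 8 10 6) = [4, 1, 2, 3, 8, 5, 0, 7, 10, 9, 6]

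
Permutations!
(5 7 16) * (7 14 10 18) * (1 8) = [0, 8, 2, 3, 4, 14, 6, 16, 1, 9, 18, 11, 12, 13, 10, 15, 5, 17, 7] = (1 8)(5 14 10 18 7 16)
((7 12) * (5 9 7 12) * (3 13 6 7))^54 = (13) = [0, 1, 2, 3, 4, 5, 6, 7, 8, 9, 10, 11, 12, 13]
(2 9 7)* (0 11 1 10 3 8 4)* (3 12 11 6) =(0 6 3 8 4)(1 10 12 11)(2 9 7) =[6, 10, 9, 8, 0, 5, 3, 2, 4, 7, 12, 1, 11]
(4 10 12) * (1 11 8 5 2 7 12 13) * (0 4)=(0 4 10 13 1 11 8 5 2 7 12)=[4, 11, 7, 3, 10, 2, 6, 12, 5, 9, 13, 8, 0, 1]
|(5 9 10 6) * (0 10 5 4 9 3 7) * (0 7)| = |(0 10 6 4 9 5 3)| = 7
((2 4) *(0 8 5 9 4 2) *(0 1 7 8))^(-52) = (1 8 9)(4 7 5) = [0, 8, 2, 3, 7, 4, 6, 5, 9, 1]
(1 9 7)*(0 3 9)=(0 3 9 7 1)=[3, 0, 2, 9, 4, 5, 6, 1, 8, 7]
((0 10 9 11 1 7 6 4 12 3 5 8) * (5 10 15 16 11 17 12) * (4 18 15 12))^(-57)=(0 4 10)(1 11 16 15 18 6 7)(3 8 17)(5 9 12)=[4, 11, 2, 8, 10, 9, 7, 1, 17, 12, 0, 16, 5, 13, 14, 18, 15, 3, 6]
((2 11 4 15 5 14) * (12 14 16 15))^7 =(2 4 14 11 12)(5 16 15) =[0, 1, 4, 3, 14, 16, 6, 7, 8, 9, 10, 12, 2, 13, 11, 5, 15]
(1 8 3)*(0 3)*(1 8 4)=(0 3 8)(1 4)=[3, 4, 2, 8, 1, 5, 6, 7, 0]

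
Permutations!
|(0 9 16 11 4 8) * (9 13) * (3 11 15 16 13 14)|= |(0 14 3 11 4 8)(9 13)(15 16)|= 6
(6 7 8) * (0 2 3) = (0 2 3)(6 7 8) = [2, 1, 3, 0, 4, 5, 7, 8, 6]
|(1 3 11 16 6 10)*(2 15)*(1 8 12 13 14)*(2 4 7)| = |(1 3 11 16 6 10 8 12 13 14)(2 15 4 7)| = 20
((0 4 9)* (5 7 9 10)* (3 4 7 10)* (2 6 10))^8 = (10)(0 9 7) = [9, 1, 2, 3, 4, 5, 6, 0, 8, 7, 10]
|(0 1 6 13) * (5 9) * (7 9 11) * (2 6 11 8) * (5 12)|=11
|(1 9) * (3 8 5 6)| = |(1 9)(3 8 5 6)| = 4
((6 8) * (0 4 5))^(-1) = (0 5 4)(6 8) = [5, 1, 2, 3, 0, 4, 8, 7, 6]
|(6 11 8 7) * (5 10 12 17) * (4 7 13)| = 12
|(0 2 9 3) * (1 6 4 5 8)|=20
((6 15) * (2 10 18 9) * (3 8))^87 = (2 9 18 10)(3 8)(6 15) = [0, 1, 9, 8, 4, 5, 15, 7, 3, 18, 2, 11, 12, 13, 14, 6, 16, 17, 10]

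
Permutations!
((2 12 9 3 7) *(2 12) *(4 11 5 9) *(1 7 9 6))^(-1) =[0, 6, 2, 9, 12, 11, 5, 1, 8, 3, 10, 4, 7] =(1 6 5 11 4 12 7)(3 9)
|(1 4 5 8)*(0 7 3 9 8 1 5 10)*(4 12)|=|(0 7 3 9 8 5 1 12 4 10)|=10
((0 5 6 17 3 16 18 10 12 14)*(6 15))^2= (0 15 17 16 10 14 5 6 3 18 12)= [15, 1, 2, 18, 4, 6, 3, 7, 8, 9, 14, 11, 0, 13, 5, 17, 10, 16, 12]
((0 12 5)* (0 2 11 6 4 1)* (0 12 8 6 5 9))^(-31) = (0 1 8 12 6 9 4)(2 5 11) = [1, 8, 5, 3, 0, 11, 9, 7, 12, 4, 10, 2, 6]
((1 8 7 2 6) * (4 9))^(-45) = (4 9) = [0, 1, 2, 3, 9, 5, 6, 7, 8, 4]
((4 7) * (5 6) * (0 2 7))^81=(0 2 7 4)(5 6)=[2, 1, 7, 3, 0, 6, 5, 4]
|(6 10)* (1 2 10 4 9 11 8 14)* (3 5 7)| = |(1 2 10 6 4 9 11 8 14)(3 5 7)| = 9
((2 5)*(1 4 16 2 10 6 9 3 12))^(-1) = (1 12 3 9 6 10 5 2 16 4) = [0, 12, 16, 9, 1, 2, 10, 7, 8, 6, 5, 11, 3, 13, 14, 15, 4]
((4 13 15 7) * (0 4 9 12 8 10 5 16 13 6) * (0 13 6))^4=(5 15 8 6 9)(7 10 13 12 16)=[0, 1, 2, 3, 4, 15, 9, 10, 6, 5, 13, 11, 16, 12, 14, 8, 7]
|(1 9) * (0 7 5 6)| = 4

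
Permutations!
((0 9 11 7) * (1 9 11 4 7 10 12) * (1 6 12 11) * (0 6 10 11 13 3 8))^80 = (0 4 12 3 1 7 10 8 9 6 13) = [4, 7, 2, 1, 12, 5, 13, 10, 9, 6, 8, 11, 3, 0]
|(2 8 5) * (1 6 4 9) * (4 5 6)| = |(1 4 9)(2 8 6 5)| = 12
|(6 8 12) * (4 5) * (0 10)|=|(0 10)(4 5)(6 8 12)|=6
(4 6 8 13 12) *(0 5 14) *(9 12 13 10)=(0 5 14)(4 6 8 10 9 12)=[5, 1, 2, 3, 6, 14, 8, 7, 10, 12, 9, 11, 4, 13, 0]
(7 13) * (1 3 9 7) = (1 3 9 7 13) = [0, 3, 2, 9, 4, 5, 6, 13, 8, 7, 10, 11, 12, 1]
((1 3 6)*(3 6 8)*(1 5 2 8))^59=(1 3 8 2 5 6)=[0, 3, 5, 8, 4, 6, 1, 7, 2]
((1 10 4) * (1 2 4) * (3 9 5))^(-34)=(10)(3 5 9)=[0, 1, 2, 5, 4, 9, 6, 7, 8, 3, 10]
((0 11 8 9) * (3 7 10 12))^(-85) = (0 9 8 11)(3 12 10 7) = [9, 1, 2, 12, 4, 5, 6, 3, 11, 8, 7, 0, 10]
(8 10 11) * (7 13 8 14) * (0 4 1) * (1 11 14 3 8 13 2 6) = (0 4 11 3 8 10 14 7 2 6 1) = [4, 0, 6, 8, 11, 5, 1, 2, 10, 9, 14, 3, 12, 13, 7]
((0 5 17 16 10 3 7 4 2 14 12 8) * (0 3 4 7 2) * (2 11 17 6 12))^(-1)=(0 4 10 16 17 11 3 8 12 6 5)(2 14)=[4, 1, 14, 8, 10, 0, 5, 7, 12, 9, 16, 3, 6, 13, 2, 15, 17, 11]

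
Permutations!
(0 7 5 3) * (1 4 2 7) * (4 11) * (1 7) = (0 7 5 3)(1 11 4 2) = [7, 11, 1, 0, 2, 3, 6, 5, 8, 9, 10, 4]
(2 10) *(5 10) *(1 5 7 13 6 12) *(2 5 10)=(1 10 5 2 7 13 6 12)=[0, 10, 7, 3, 4, 2, 12, 13, 8, 9, 5, 11, 1, 6]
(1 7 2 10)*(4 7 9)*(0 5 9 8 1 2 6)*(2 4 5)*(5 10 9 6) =(0 2 9 10 4 7 5 6)(1 8) =[2, 8, 9, 3, 7, 6, 0, 5, 1, 10, 4]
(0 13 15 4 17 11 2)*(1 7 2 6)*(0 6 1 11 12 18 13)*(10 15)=(1 7 2 6 11)(4 17 12 18 13 10 15)=[0, 7, 6, 3, 17, 5, 11, 2, 8, 9, 15, 1, 18, 10, 14, 4, 16, 12, 13]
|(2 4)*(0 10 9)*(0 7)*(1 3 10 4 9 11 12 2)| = 10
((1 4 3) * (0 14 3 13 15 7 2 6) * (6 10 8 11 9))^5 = (0 13 8 14 15 11 3 7 9 1 2 6 4 10) = [13, 2, 6, 7, 10, 5, 4, 9, 14, 1, 0, 3, 12, 8, 15, 11]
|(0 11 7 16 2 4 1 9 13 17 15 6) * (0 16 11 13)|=|(0 13 17 15 6 16 2 4 1 9)(7 11)|=10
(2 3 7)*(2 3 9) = (2 9)(3 7) = [0, 1, 9, 7, 4, 5, 6, 3, 8, 2]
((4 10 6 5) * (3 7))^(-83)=(3 7)(4 10 6 5)=[0, 1, 2, 7, 10, 4, 5, 3, 8, 9, 6]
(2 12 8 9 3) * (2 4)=(2 12 8 9 3 4)=[0, 1, 12, 4, 2, 5, 6, 7, 9, 3, 10, 11, 8]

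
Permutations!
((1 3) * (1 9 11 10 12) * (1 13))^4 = [0, 10, 2, 12, 4, 5, 6, 7, 8, 13, 3, 1, 9, 11] = (1 10 3 12 9 13 11)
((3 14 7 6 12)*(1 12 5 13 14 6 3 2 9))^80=[0, 1, 2, 5, 4, 14, 13, 6, 8, 9, 10, 11, 12, 7, 3]=(3 5 14)(6 13 7)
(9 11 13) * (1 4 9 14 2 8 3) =[0, 4, 8, 1, 9, 5, 6, 7, 3, 11, 10, 13, 12, 14, 2] =(1 4 9 11 13 14 2 8 3)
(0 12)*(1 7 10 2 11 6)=[12, 7, 11, 3, 4, 5, 1, 10, 8, 9, 2, 6, 0]=(0 12)(1 7 10 2 11 6)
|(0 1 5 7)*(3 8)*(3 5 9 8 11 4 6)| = 12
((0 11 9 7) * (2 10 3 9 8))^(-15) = [11, 1, 10, 9, 4, 5, 6, 0, 2, 7, 3, 8] = (0 11 8 2 10 3 9 7)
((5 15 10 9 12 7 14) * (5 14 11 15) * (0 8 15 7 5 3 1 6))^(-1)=(0 6 1 3 5 12 9 10 15 8)(7 11)=[6, 3, 2, 5, 4, 12, 1, 11, 0, 10, 15, 7, 9, 13, 14, 8]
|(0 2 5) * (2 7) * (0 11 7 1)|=|(0 1)(2 5 11 7)|=4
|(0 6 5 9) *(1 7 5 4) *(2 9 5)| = |(0 6 4 1 7 2 9)| = 7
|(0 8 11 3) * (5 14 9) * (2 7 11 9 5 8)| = |(0 2 7 11 3)(5 14)(8 9)| = 10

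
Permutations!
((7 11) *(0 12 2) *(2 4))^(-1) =(0 2 4 12)(7 11) =[2, 1, 4, 3, 12, 5, 6, 11, 8, 9, 10, 7, 0]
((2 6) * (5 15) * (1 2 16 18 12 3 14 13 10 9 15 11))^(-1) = (1 11 5 15 9 10 13 14 3 12 18 16 6 2) = [0, 11, 1, 12, 4, 15, 2, 7, 8, 10, 13, 5, 18, 14, 3, 9, 6, 17, 16]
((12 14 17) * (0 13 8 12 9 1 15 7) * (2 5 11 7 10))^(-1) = [7, 9, 10, 3, 4, 2, 6, 11, 13, 17, 15, 5, 8, 0, 12, 1, 16, 14] = (0 7 11 5 2 10 15 1 9 17 14 12 8 13)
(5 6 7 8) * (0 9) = (0 9)(5 6 7 8) = [9, 1, 2, 3, 4, 6, 7, 8, 5, 0]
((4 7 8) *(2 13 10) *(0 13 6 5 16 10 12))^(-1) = [12, 1, 10, 3, 8, 6, 2, 4, 7, 9, 16, 11, 13, 0, 14, 15, 5] = (0 12 13)(2 10 16 5 6)(4 8 7)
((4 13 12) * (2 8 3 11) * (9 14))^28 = [0, 1, 2, 3, 13, 5, 6, 7, 8, 9, 10, 11, 4, 12, 14] = (14)(4 13 12)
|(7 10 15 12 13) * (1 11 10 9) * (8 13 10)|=|(1 11 8 13 7 9)(10 15 12)|=6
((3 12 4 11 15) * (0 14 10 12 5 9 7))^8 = (0 5 11 10 7 3 4 14 9 15 12) = [5, 1, 2, 4, 14, 11, 6, 3, 8, 15, 7, 10, 0, 13, 9, 12]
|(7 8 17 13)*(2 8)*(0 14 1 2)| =|(0 14 1 2 8 17 13 7)| =8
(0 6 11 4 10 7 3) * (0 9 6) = (3 9 6 11 4 10 7) = [0, 1, 2, 9, 10, 5, 11, 3, 8, 6, 7, 4]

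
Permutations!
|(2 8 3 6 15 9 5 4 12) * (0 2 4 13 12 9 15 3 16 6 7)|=35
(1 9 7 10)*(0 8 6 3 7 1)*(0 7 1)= [8, 9, 2, 1, 4, 5, 3, 10, 6, 0, 7]= (0 8 6 3 1 9)(7 10)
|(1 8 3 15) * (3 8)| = 3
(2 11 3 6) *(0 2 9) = (0 2 11 3 6 9) = [2, 1, 11, 6, 4, 5, 9, 7, 8, 0, 10, 3]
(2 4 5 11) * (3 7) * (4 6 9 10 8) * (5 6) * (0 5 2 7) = (0 5 11 7 3)(4 6 9 10 8) = [5, 1, 2, 0, 6, 11, 9, 3, 4, 10, 8, 7]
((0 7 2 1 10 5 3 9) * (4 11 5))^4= [10, 5, 11, 2, 9, 7, 6, 4, 8, 1, 3, 0]= (0 10 3 2 11)(1 5 7 4 9)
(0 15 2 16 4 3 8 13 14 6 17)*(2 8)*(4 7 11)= (0 15 8 13 14 6 17)(2 16 7 11 4 3)= [15, 1, 16, 2, 3, 5, 17, 11, 13, 9, 10, 4, 12, 14, 6, 8, 7, 0]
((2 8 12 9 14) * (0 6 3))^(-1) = (0 3 6)(2 14 9 12 8) = [3, 1, 14, 6, 4, 5, 0, 7, 2, 12, 10, 11, 8, 13, 9]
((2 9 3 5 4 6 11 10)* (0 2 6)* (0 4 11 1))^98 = (0 1 6 10 11 5 3 9 2) = [1, 6, 0, 9, 4, 3, 10, 7, 8, 2, 11, 5]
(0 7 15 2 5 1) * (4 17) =[7, 0, 5, 3, 17, 1, 6, 15, 8, 9, 10, 11, 12, 13, 14, 2, 16, 4] =(0 7 15 2 5 1)(4 17)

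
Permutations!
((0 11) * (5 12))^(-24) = [0, 1, 2, 3, 4, 5, 6, 7, 8, 9, 10, 11, 12] = (12)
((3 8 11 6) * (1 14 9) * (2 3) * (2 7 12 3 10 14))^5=(14)(3 12 7 6 11 8)=[0, 1, 2, 12, 4, 5, 11, 6, 3, 9, 10, 8, 7, 13, 14]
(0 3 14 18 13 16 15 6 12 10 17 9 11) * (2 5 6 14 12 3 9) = [9, 1, 5, 12, 4, 6, 3, 7, 8, 11, 17, 0, 10, 16, 18, 14, 15, 2, 13] = (0 9 11)(2 5 6 3 12 10 17)(13 16 15 14 18)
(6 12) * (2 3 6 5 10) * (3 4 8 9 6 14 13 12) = [0, 1, 4, 14, 8, 10, 3, 7, 9, 6, 2, 11, 5, 12, 13] = (2 4 8 9 6 3 14 13 12 5 10)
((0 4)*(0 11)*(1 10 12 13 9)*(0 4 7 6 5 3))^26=(0 7 6 5 3)(1 10 12 13 9)=[7, 10, 2, 0, 4, 3, 5, 6, 8, 1, 12, 11, 13, 9]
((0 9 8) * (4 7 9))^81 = (0 4 7 9 8) = [4, 1, 2, 3, 7, 5, 6, 9, 0, 8]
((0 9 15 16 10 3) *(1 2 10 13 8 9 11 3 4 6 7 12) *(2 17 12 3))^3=(17)(0 10 7 11 4 3 2 6)(8 16 9 13 15)=[10, 1, 6, 2, 3, 5, 0, 11, 16, 13, 7, 4, 12, 15, 14, 8, 9, 17]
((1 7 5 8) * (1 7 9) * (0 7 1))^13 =(0 7 5 8 1 9) =[7, 9, 2, 3, 4, 8, 6, 5, 1, 0]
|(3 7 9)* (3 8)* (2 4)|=4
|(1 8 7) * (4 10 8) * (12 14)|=|(1 4 10 8 7)(12 14)|=10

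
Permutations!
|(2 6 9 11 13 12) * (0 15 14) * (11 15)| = |(0 11 13 12 2 6 9 15 14)| = 9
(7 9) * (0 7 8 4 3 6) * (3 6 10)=(0 7 9 8 4 6)(3 10)=[7, 1, 2, 10, 6, 5, 0, 9, 4, 8, 3]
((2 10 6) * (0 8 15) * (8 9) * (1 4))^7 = (0 15 8 9)(1 4)(2 10 6) = [15, 4, 10, 3, 1, 5, 2, 7, 9, 0, 6, 11, 12, 13, 14, 8]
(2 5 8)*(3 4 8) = (2 5 3 4 8) = [0, 1, 5, 4, 8, 3, 6, 7, 2]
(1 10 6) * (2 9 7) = (1 10 6)(2 9 7) = [0, 10, 9, 3, 4, 5, 1, 2, 8, 7, 6]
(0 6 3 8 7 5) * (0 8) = (0 6 3)(5 8 7) = [6, 1, 2, 0, 4, 8, 3, 5, 7]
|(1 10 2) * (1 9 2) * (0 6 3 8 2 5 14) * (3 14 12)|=6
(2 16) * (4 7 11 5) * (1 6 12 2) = [0, 6, 16, 3, 7, 4, 12, 11, 8, 9, 10, 5, 2, 13, 14, 15, 1] = (1 6 12 2 16)(4 7 11 5)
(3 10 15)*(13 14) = (3 10 15)(13 14) = [0, 1, 2, 10, 4, 5, 6, 7, 8, 9, 15, 11, 12, 14, 13, 3]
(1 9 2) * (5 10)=(1 9 2)(5 10)=[0, 9, 1, 3, 4, 10, 6, 7, 8, 2, 5]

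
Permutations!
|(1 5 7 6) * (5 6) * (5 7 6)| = |(7)(1 5 6)| = 3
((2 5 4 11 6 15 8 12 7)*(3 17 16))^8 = (2 7 12 8 15 6 11 4 5)(3 16 17) = [0, 1, 7, 16, 5, 2, 11, 12, 15, 9, 10, 4, 8, 13, 14, 6, 17, 3]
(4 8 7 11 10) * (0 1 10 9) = (0 1 10 4 8 7 11 9) = [1, 10, 2, 3, 8, 5, 6, 11, 7, 0, 4, 9]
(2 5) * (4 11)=[0, 1, 5, 3, 11, 2, 6, 7, 8, 9, 10, 4]=(2 5)(4 11)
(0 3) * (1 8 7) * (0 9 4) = (0 3 9 4)(1 8 7) = [3, 8, 2, 9, 0, 5, 6, 1, 7, 4]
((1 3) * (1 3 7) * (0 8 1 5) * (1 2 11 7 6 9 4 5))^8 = (0 4 6 7 2)(1 11 8 5 9) = [4, 11, 0, 3, 6, 9, 7, 2, 5, 1, 10, 8]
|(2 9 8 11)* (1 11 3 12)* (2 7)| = |(1 11 7 2 9 8 3 12)| = 8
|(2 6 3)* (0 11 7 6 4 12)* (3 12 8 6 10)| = |(0 11 7 10 3 2 4 8 6 12)| = 10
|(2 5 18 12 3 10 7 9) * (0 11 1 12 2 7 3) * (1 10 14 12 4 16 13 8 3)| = |(0 11 10 1 4 16 13 8 3 14 12)(2 5 18)(7 9)| = 66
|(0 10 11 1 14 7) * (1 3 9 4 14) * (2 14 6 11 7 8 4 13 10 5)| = 13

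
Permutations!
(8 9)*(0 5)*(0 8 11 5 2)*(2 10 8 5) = (0 10 8 9 11 2) = [10, 1, 0, 3, 4, 5, 6, 7, 9, 11, 8, 2]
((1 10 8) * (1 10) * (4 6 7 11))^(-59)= (4 6 7 11)(8 10)= [0, 1, 2, 3, 6, 5, 7, 11, 10, 9, 8, 4]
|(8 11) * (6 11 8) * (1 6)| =|(1 6 11)| =3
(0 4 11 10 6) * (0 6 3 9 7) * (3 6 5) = [4, 1, 2, 9, 11, 3, 5, 0, 8, 7, 6, 10] = (0 4 11 10 6 5 3 9 7)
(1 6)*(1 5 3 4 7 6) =(3 4 7 6 5) =[0, 1, 2, 4, 7, 3, 5, 6]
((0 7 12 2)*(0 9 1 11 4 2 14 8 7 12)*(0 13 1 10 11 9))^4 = (0 7 10)(1 4 14)(2 8 9)(11 12 13) = [7, 4, 8, 3, 14, 5, 6, 10, 9, 2, 0, 12, 13, 11, 1]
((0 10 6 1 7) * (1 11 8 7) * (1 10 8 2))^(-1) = (0 7 8)(1 2 11 6 10) = [7, 2, 11, 3, 4, 5, 10, 8, 0, 9, 1, 6]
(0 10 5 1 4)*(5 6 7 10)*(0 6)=(0 5 1 4 6 7 10)=[5, 4, 2, 3, 6, 1, 7, 10, 8, 9, 0]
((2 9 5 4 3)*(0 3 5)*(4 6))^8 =(9)(4 6 5) =[0, 1, 2, 3, 6, 4, 5, 7, 8, 9]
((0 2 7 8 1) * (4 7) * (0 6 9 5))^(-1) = (0 5 9 6 1 8 7 4 2) = [5, 8, 0, 3, 2, 9, 1, 4, 7, 6]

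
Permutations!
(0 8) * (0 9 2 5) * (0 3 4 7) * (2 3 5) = (0 8 9 3 4 7) = [8, 1, 2, 4, 7, 5, 6, 0, 9, 3]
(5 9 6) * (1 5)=[0, 5, 2, 3, 4, 9, 1, 7, 8, 6]=(1 5 9 6)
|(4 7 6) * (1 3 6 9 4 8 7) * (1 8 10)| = 4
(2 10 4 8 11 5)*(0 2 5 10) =(0 2)(4 8 11 10) =[2, 1, 0, 3, 8, 5, 6, 7, 11, 9, 4, 10]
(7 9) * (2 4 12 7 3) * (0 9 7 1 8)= (0 9 3 2 4 12 1 8)= [9, 8, 4, 2, 12, 5, 6, 7, 0, 3, 10, 11, 1]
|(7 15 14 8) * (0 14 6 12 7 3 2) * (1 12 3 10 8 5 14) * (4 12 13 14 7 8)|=|(0 1 13 14 5 7 15 6 3 2)(4 12 8 10)|=20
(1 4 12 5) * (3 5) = (1 4 12 3 5) = [0, 4, 2, 5, 12, 1, 6, 7, 8, 9, 10, 11, 3]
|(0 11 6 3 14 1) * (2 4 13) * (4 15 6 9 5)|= |(0 11 9 5 4 13 2 15 6 3 14 1)|= 12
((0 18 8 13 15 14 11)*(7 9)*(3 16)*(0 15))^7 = (0 13 8 18)(3 16)(7 9)(11 15 14) = [13, 1, 2, 16, 4, 5, 6, 9, 18, 7, 10, 15, 12, 8, 11, 14, 3, 17, 0]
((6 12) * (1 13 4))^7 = (1 13 4)(6 12) = [0, 13, 2, 3, 1, 5, 12, 7, 8, 9, 10, 11, 6, 4]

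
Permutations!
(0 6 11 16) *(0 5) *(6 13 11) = [13, 1, 2, 3, 4, 0, 6, 7, 8, 9, 10, 16, 12, 11, 14, 15, 5] = (0 13 11 16 5)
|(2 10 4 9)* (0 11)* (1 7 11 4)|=8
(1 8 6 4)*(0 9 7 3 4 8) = (0 9 7 3 4 1)(6 8) = [9, 0, 2, 4, 1, 5, 8, 3, 6, 7]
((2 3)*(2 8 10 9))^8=(2 10 3 9 8)=[0, 1, 10, 9, 4, 5, 6, 7, 2, 8, 3]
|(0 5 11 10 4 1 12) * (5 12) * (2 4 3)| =|(0 12)(1 5 11 10 3 2 4)| =14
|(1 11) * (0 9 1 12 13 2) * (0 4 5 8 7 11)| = 24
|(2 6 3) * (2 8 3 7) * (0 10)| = |(0 10)(2 6 7)(3 8)| = 6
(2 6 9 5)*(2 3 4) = (2 6 9 5 3 4) = [0, 1, 6, 4, 2, 3, 9, 7, 8, 5]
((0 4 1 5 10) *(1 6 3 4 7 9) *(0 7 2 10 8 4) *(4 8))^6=(0 5 10 6 9)(1 2 4 7 3)=[5, 2, 4, 1, 7, 10, 9, 3, 8, 0, 6]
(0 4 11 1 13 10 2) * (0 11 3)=[4, 13, 11, 0, 3, 5, 6, 7, 8, 9, 2, 1, 12, 10]=(0 4 3)(1 13 10 2 11)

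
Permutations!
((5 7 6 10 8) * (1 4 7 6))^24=(10)=[0, 1, 2, 3, 4, 5, 6, 7, 8, 9, 10]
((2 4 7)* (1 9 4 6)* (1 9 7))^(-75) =(1 6)(2 4)(7 9) =[0, 6, 4, 3, 2, 5, 1, 9, 8, 7]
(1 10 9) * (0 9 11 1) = (0 9)(1 10 11) = [9, 10, 2, 3, 4, 5, 6, 7, 8, 0, 11, 1]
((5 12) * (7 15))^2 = (15) = [0, 1, 2, 3, 4, 5, 6, 7, 8, 9, 10, 11, 12, 13, 14, 15]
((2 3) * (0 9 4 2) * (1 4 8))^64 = (0 9 8 1 4 2 3) = [9, 4, 3, 0, 2, 5, 6, 7, 1, 8]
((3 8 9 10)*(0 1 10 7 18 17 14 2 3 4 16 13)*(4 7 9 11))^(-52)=(0 18 3 16 10 14 11)(1 17 8 13 7 2 4)=[18, 17, 4, 16, 1, 5, 6, 2, 13, 9, 14, 0, 12, 7, 11, 15, 10, 8, 3]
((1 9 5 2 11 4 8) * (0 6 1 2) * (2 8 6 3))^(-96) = (0 11 1)(2 6 5)(3 4 9) = [11, 0, 6, 4, 9, 2, 5, 7, 8, 3, 10, 1]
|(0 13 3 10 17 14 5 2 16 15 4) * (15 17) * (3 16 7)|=|(0 13 16 17 14 5 2 7 3 10 15 4)|=12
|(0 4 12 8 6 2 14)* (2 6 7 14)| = 6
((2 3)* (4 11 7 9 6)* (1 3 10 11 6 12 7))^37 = [0, 2, 11, 10, 6, 5, 4, 9, 8, 12, 1, 3, 7] = (1 2 11 3 10)(4 6)(7 9 12)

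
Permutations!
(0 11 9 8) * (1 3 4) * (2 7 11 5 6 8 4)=(0 5 6 8)(1 3 2 7 11 9 4)=[5, 3, 7, 2, 1, 6, 8, 11, 0, 4, 10, 9]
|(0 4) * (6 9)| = |(0 4)(6 9)| = 2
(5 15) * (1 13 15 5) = [0, 13, 2, 3, 4, 5, 6, 7, 8, 9, 10, 11, 12, 15, 14, 1] = (1 13 15)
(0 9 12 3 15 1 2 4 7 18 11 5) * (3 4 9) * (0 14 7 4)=(0 3 15 1 2 9 12)(5 14 7 18 11)=[3, 2, 9, 15, 4, 14, 6, 18, 8, 12, 10, 5, 0, 13, 7, 1, 16, 17, 11]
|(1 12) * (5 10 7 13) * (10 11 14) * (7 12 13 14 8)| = 9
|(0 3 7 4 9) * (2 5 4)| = |(0 3 7 2 5 4 9)| = 7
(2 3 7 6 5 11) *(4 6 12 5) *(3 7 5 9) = [0, 1, 7, 5, 6, 11, 4, 12, 8, 3, 10, 2, 9] = (2 7 12 9 3 5 11)(4 6)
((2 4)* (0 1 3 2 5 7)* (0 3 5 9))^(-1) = (0 9 4 2 3 7 5 1) = [9, 0, 3, 7, 2, 1, 6, 5, 8, 4]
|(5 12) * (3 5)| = 3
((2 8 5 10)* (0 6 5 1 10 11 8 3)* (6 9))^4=[11, 0, 6, 5, 4, 10, 1, 7, 3, 8, 9, 2]=(0 11 2 6 1)(3 5 10 9 8)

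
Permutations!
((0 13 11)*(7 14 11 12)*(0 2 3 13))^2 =[0, 1, 13, 12, 4, 5, 6, 11, 8, 9, 10, 3, 14, 7, 2] =(2 13 7 11 3 12 14)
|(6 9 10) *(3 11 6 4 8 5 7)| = 9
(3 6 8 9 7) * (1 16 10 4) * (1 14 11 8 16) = (3 6 16 10 4 14 11 8 9 7) = [0, 1, 2, 6, 14, 5, 16, 3, 9, 7, 4, 8, 12, 13, 11, 15, 10]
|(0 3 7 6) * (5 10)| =|(0 3 7 6)(5 10)| =4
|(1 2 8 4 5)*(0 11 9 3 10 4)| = 10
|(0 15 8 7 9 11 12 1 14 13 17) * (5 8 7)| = 10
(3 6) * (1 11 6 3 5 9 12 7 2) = [0, 11, 1, 3, 4, 9, 5, 2, 8, 12, 10, 6, 7] = (1 11 6 5 9 12 7 2)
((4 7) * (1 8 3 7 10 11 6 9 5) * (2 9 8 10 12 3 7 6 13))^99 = (1 10 11 13 2 9 5)(3 7)(4 6)(8 12) = [0, 10, 9, 7, 6, 1, 4, 3, 12, 5, 11, 13, 8, 2]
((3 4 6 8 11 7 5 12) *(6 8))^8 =(3 4 8 11 7 5 12) =[0, 1, 2, 4, 8, 12, 6, 5, 11, 9, 10, 7, 3]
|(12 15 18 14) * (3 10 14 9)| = |(3 10 14 12 15 18 9)| = 7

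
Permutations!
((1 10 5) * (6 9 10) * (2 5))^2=(1 9 2)(5 6 10)=[0, 9, 1, 3, 4, 6, 10, 7, 8, 2, 5]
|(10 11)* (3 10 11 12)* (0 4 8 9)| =|(0 4 8 9)(3 10 12)| =12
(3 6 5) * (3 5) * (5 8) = (3 6)(5 8) = [0, 1, 2, 6, 4, 8, 3, 7, 5]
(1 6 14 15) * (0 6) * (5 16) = (0 6 14 15 1)(5 16) = [6, 0, 2, 3, 4, 16, 14, 7, 8, 9, 10, 11, 12, 13, 15, 1, 5]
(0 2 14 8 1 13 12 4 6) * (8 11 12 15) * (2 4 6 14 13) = (0 4 14 11 12 6)(1 2 13 15 8) = [4, 2, 13, 3, 14, 5, 0, 7, 1, 9, 10, 12, 6, 15, 11, 8]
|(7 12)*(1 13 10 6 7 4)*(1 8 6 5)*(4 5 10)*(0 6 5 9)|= |(0 6 7 12 9)(1 13 4 8 5)|= 5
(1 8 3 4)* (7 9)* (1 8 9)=(1 9 7)(3 4 8)=[0, 9, 2, 4, 8, 5, 6, 1, 3, 7]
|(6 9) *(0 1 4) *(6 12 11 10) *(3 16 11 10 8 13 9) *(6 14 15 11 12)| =33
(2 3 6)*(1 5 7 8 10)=(1 5 7 8 10)(2 3 6)=[0, 5, 3, 6, 4, 7, 2, 8, 10, 9, 1]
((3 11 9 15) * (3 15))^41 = (15)(3 9 11) = [0, 1, 2, 9, 4, 5, 6, 7, 8, 11, 10, 3, 12, 13, 14, 15]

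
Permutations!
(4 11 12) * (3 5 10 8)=(3 5 10 8)(4 11 12)=[0, 1, 2, 5, 11, 10, 6, 7, 3, 9, 8, 12, 4]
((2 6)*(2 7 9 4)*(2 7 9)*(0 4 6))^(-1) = (0 2 7 4)(6 9) = [2, 1, 7, 3, 0, 5, 9, 4, 8, 6]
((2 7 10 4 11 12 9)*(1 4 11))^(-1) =[0, 4, 9, 3, 1, 5, 6, 2, 8, 12, 7, 10, 11] =(1 4)(2 9 12 11 10 7)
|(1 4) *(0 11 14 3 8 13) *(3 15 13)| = |(0 11 14 15 13)(1 4)(3 8)| = 10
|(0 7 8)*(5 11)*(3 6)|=6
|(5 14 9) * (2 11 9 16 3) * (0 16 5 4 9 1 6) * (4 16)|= 18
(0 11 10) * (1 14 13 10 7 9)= (0 11 7 9 1 14 13 10)= [11, 14, 2, 3, 4, 5, 6, 9, 8, 1, 0, 7, 12, 10, 13]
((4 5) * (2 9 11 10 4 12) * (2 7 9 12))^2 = (2 7 11 4)(5 12 9 10) = [0, 1, 7, 3, 2, 12, 6, 11, 8, 10, 5, 4, 9]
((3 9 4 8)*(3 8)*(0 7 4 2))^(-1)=(0 2 9 3 4 7)=[2, 1, 9, 4, 7, 5, 6, 0, 8, 3]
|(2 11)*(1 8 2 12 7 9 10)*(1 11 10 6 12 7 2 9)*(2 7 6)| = 9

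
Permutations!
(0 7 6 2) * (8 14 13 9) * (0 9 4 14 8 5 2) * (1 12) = (0 7 6)(1 12)(2 9 5)(4 14 13) = [7, 12, 9, 3, 14, 2, 0, 6, 8, 5, 10, 11, 1, 4, 13]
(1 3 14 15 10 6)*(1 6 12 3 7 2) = [0, 7, 1, 14, 4, 5, 6, 2, 8, 9, 12, 11, 3, 13, 15, 10] = (1 7 2)(3 14 15 10 12)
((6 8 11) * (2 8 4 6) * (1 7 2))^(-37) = (1 8 7 11 2)(4 6) = [0, 8, 1, 3, 6, 5, 4, 11, 7, 9, 10, 2]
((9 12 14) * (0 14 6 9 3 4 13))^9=(0 13 4 3 14)=[13, 1, 2, 14, 3, 5, 6, 7, 8, 9, 10, 11, 12, 4, 0]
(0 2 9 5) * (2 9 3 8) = (0 9 5)(2 3 8) = [9, 1, 3, 8, 4, 0, 6, 7, 2, 5]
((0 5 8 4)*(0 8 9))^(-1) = (0 9 5)(4 8) = [9, 1, 2, 3, 8, 0, 6, 7, 4, 5]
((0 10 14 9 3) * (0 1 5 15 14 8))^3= (1 14)(3 15)(5 9)= [0, 14, 2, 15, 4, 9, 6, 7, 8, 5, 10, 11, 12, 13, 1, 3]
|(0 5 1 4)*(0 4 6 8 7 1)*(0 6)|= |(0 5 6 8 7 1)|= 6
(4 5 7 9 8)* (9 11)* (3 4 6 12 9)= (3 4 5 7 11)(6 12 9 8)= [0, 1, 2, 4, 5, 7, 12, 11, 6, 8, 10, 3, 9]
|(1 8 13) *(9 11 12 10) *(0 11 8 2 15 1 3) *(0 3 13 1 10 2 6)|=|(0 11 12 2 15 10 9 8 1 6)|=10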